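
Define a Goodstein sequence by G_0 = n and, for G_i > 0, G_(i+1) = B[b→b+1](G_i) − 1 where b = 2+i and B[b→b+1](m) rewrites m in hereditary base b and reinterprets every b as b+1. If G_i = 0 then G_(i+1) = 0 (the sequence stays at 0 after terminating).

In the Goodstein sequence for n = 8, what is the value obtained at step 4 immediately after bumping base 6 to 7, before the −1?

[0] 8 ≡ 2^(2 + 1) (base 2). Lift 3: 81. −1: 80.
[1] 80 ≡ 2·3^3 + 2·3^2 + 2·3 + 2 (base 3). Lift 4: 554. −1: 553.
[2] 553 ≡ 2·4^4 + 2·4^2 + 2·4 + 1 (base 4). Lift 5: 6311. −1: 6310.
[3] 6310 ≡ 2·5^5 + 2·5^2 + 2·5 (base 5). Lift 6: 93396. −1: 93395.
[4] 93395 ≡ 2·6^6 + 2·6^2 + 6 + 5 (base 6). Lift 7: 1647196. −1: 1647195.

1647196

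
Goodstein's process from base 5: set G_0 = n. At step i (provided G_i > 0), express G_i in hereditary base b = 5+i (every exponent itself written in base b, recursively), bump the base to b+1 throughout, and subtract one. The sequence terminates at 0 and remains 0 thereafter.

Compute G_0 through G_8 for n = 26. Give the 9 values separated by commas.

26, 36, 48, 53, 58, 63, 68, 73, 78

[0] 26 ≡ 5^2 + 1 (base 5). Lift 6: 37. −1: 36.
[1] 36 ≡ 6^2 (base 6). Lift 7: 49. −1: 48.
[2] 48 ≡ 6·7 + 6 (base 7). Lift 8: 54. −1: 53.
[3] 53 ≡ 6·8 + 5 (base 8). Lift 9: 59. −1: 58.
[4] 58 ≡ 6·9 + 4 (base 9). Lift 10: 64. −1: 63.
[5] 63 ≡ 6·10 + 3 (base 10). Lift 11: 69. −1: 68.
[6] 68 ≡ 6·11 + 2 (base 11). Lift 12: 74. −1: 73.
[7] 73 ≡ 6·12 + 1 (base 12). Lift 13: 79. −1: 78.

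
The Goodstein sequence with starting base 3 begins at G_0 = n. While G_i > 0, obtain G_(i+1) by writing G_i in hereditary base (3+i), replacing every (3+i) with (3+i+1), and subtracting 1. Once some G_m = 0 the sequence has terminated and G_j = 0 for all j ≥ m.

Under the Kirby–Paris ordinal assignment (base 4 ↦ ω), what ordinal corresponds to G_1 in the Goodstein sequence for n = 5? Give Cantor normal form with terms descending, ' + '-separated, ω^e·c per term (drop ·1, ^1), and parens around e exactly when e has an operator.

(0) 5|_3 = 3 + 2 ↦ 4 + 2|_4 = 6 ⇒ 5
(1) 5|_4 = 4 + 1 ↦ 5 + 1|_5 = 6 ⇒ 5

ω + 1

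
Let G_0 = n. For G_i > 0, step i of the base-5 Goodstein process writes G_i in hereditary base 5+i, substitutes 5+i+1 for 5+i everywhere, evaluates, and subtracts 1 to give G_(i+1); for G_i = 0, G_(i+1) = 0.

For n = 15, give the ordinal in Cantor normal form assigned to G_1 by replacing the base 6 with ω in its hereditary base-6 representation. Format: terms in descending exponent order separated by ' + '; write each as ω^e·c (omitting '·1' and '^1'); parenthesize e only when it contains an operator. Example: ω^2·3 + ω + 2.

base 5: 15 = 3·5; at 6: 3·6 = 18; next = 17
base 6: 17 = 2·6 + 5; at 7: 2·7 + 5 = 19; next = 18

ω·2 + 5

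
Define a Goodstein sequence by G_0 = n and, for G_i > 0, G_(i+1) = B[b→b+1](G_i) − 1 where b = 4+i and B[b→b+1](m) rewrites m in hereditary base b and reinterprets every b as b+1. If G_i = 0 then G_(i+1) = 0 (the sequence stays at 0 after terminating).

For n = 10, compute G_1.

base 4: 10 = 2·4 + 2; at 5: 2·5 + 2 = 12; next = 11
base 5: 11 = 2·5 + 1; at 6: 2·6 + 1 = 13; next = 12

11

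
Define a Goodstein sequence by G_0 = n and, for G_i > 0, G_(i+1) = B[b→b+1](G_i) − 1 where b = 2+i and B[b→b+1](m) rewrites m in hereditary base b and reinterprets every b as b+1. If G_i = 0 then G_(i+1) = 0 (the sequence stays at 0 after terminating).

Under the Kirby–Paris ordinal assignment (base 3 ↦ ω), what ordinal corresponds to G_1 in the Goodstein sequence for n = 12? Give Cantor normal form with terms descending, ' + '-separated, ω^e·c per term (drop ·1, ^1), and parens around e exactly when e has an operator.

i=0: 12 = 2^(2 + 1) + 2^2 (b=2); 2→3: 3^(3 + 1) + 3^3 = 108; 108−1 = 107
i=1: 107 = 3^(3 + 1) + 2·3^2 + 2·3 + 2 (b=3); 3→4: 4^(4 + 1) + 2·4^2 + 2·4 + 2 = 1066; 1066−1 = 1065

ω^(ω + 1) + ω^2·2 + ω·2 + 2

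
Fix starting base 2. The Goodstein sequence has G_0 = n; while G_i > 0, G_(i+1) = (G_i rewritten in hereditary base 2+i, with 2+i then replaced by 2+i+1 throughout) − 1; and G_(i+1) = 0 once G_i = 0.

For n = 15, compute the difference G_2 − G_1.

G_0 = 15. HB_2(15) = 2^(2 + 1) + 2^2 + 2 + 1. Bump = 112. G_1 = 111.
G_1 = 111. HB_3(111) = 3^(3 + 1) + 3^3 + 3. Bump = 1284. G_2 = 1283.

1172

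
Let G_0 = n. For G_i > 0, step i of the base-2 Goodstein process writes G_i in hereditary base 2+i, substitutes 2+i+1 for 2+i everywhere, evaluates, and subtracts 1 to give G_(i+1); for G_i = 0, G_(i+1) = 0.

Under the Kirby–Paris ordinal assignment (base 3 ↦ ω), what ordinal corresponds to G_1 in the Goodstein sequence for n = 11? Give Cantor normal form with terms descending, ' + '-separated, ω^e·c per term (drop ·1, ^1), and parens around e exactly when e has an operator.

i=0: 11 = 2^(2 + 1) + 2 + 1 (b=2); 2→3: 3^(3 + 1) + 3 + 1 = 85; 85−1 = 84
i=1: 84 = 3^(3 + 1) + 3 (b=3); 3→4: 4^(4 + 1) + 4 = 1028; 1028−1 = 1027

ω^(ω + 1) + ω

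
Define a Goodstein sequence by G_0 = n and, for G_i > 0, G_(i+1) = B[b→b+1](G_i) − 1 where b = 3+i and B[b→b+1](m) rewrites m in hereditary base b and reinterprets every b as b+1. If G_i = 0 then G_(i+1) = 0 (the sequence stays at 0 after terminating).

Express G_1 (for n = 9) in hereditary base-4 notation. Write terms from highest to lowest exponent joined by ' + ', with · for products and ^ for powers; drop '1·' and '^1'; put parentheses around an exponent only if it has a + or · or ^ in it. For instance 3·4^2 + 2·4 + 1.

G_0 = 9. HB_3(9) = 3^2. Bump = 16. G_1 = 15.
G_1 = 15. HB_4(15) = 3·4 + 3. Bump = 18. G_2 = 17.

3·4 + 3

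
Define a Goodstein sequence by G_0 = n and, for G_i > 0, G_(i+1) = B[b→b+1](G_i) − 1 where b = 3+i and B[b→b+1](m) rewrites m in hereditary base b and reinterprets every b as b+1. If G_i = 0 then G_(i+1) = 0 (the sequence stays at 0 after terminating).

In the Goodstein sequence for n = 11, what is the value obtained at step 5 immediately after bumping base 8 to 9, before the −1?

48

base 3: 11 = 3^2 + 2; at 4: 4^2 + 2 = 18; next = 17
base 4: 17 = 4^2 + 1; at 5: 5^2 + 1 = 26; next = 25
base 5: 25 = 5^2; at 6: 6^2 = 36; next = 35
base 6: 35 = 5·6 + 5; at 7: 5·7 + 5 = 40; next = 39
base 7: 39 = 5·7 + 4; at 8: 5·8 + 4 = 44; next = 43
base 8: 43 = 5·8 + 3; at 9: 5·9 + 3 = 48; next = 47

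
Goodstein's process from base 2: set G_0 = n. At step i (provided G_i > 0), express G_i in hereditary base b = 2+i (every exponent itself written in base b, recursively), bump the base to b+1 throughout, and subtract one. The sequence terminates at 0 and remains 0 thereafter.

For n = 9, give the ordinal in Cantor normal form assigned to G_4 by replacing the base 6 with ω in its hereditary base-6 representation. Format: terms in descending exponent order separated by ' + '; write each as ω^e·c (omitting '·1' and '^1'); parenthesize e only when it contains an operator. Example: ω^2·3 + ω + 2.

ω^ω·3 + ω^3·3 + ω^2·3 + ω·3 + 1

G_0=9  [base 2] 2^(2 + 1) + 1  →[2↦3]→  3^(3 + 1) + 1 = 82  −1 ⇒ G_1=81
G_1=81  [base 3] 3^(3 + 1)  →[3↦4]→  4^(4 + 1) = 1024  −1 ⇒ G_2=1023
G_2=1023  [base 4] 3·4^4 + 3·4^3 + 3·4^2 + 3·4 + 3  →[4↦5]→  3·5^5 + 3·5^3 + 3·5^2 + 3·5 + 3 = 9843  −1 ⇒ G_3=9842
G_3=9842  [base 5] 3·5^5 + 3·5^3 + 3·5^2 + 3·5 + 2  →[5↦6]→  3·6^6 + 3·6^3 + 3·6^2 + 3·6 + 2 = 140744  −1 ⇒ G_4=140743
G_4=140743  [base 6] 3·6^6 + 3·6^3 + 3·6^2 + 3·6 + 1  →[6↦7]→  3·7^7 + 3·7^3 + 3·7^2 + 3·7 + 1 = 2471827  −1 ⇒ G_5=2471826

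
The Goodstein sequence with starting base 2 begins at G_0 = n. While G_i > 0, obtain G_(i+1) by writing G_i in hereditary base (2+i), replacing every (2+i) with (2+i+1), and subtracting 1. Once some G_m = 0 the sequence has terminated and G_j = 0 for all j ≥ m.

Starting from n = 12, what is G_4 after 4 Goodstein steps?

280019

G_0=12  [base 2] 2^(2 + 1) + 2^2  →[2↦3]→  3^(3 + 1) + 3^3 = 108  −1 ⇒ G_1=107
G_1=107  [base 3] 3^(3 + 1) + 2·3^2 + 2·3 + 2  →[3↦4]→  4^(4 + 1) + 2·4^2 + 2·4 + 2 = 1066  −1 ⇒ G_2=1065
G_2=1065  [base 4] 4^(4 + 1) + 2·4^2 + 2·4 + 1  →[4↦5]→  5^(5 + 1) + 2·5^2 + 2·5 + 1 = 15686  −1 ⇒ G_3=15685
G_3=15685  [base 5] 5^(5 + 1) + 2·5^2 + 2·5  →[5↦6]→  6^(6 + 1) + 2·6^2 + 2·6 = 280020  −1 ⇒ G_4=280019
G_4=280019  [base 6] 6^(6 + 1) + 2·6^2 + 6 + 5  →[6↦7]→  7^(7 + 1) + 2·7^2 + 7 + 5 = 5764911  −1 ⇒ G_5=5764910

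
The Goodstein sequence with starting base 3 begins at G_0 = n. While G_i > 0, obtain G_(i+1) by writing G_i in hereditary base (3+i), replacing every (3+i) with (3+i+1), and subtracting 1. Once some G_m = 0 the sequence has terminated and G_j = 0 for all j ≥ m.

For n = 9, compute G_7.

25

(0) 9|_3 = 3^2 ↦ 4^2|_4 = 16 ⇒ 15
(1) 15|_4 = 3·4 + 3 ↦ 3·5 + 3|_5 = 18 ⇒ 17
(2) 17|_5 = 3·5 + 2 ↦ 3·6 + 2|_6 = 20 ⇒ 19
(3) 19|_6 = 3·6 + 1 ↦ 3·7 + 1|_7 = 22 ⇒ 21
(4) 21|_7 = 3·7 ↦ 3·8|_8 = 24 ⇒ 23
(5) 23|_8 = 2·8 + 7 ↦ 2·9 + 7|_9 = 25 ⇒ 24
(6) 24|_9 = 2·9 + 6 ↦ 2·10 + 6|_10 = 26 ⇒ 25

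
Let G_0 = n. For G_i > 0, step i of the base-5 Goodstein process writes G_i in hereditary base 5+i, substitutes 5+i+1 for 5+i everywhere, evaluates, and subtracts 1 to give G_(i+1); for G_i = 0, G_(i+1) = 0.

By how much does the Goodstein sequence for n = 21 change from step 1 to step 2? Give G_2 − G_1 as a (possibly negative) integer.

[0] 21 ≡ 4·5 + 1 (base 5). Lift 6: 25. −1: 24.
[1] 24 ≡ 4·6 (base 6). Lift 7: 28. −1: 27.

3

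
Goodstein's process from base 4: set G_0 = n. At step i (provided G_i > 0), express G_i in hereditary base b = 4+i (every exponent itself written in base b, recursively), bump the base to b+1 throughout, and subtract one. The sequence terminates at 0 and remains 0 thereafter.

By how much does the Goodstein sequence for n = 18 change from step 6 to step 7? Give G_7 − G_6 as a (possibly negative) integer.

i=0: 18 = 4^2 + 2 (b=4); 4→5: 5^2 + 2 = 27; 27−1 = 26
i=1: 26 = 5^2 + 1 (b=5); 5→6: 6^2 + 1 = 37; 37−1 = 36
i=2: 36 = 6^2 (b=6); 6→7: 7^2 = 49; 49−1 = 48
i=3: 48 = 6·7 + 6 (b=7); 7→8: 6·8 + 6 = 54; 54−1 = 53
i=4: 53 = 6·8 + 5 (b=8); 8→9: 6·9 + 5 = 59; 59−1 = 58
i=5: 58 = 6·9 + 4 (b=9); 9→10: 6·10 + 4 = 64; 64−1 = 63
i=6: 63 = 6·10 + 3 (b=10); 10→11: 6·11 + 3 = 69; 69−1 = 68

5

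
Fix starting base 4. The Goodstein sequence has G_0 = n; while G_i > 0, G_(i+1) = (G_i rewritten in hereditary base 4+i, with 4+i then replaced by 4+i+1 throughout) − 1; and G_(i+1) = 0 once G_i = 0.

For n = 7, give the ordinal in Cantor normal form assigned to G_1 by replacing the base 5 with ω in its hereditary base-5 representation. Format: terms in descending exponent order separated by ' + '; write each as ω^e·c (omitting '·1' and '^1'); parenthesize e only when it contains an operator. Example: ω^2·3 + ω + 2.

ω + 2

7 —HB4→ 4 + 3 —bump→ 5 + 3 = 8 —(−1)→ 7
7 —HB5→ 5 + 2 —bump→ 6 + 2 = 8 —(−1)→ 7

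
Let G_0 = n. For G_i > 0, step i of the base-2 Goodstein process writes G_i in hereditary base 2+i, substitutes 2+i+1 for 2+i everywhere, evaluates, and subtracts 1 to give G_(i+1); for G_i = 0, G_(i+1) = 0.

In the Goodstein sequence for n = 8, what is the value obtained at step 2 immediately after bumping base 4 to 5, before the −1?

6311

[0] 8 ≡ 2^(2 + 1) (base 2). Lift 3: 81. −1: 80.
[1] 80 ≡ 2·3^3 + 2·3^2 + 2·3 + 2 (base 3). Lift 4: 554. −1: 553.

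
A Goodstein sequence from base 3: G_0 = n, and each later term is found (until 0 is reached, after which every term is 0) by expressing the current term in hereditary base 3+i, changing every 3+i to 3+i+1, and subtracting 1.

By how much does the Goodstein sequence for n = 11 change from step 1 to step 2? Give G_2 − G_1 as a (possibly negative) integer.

(0) 11|_3 = 3^2 + 2 ↦ 4^2 + 2|_4 = 18 ⇒ 17
(1) 17|_4 = 4^2 + 1 ↦ 5^2 + 1|_5 = 26 ⇒ 25

8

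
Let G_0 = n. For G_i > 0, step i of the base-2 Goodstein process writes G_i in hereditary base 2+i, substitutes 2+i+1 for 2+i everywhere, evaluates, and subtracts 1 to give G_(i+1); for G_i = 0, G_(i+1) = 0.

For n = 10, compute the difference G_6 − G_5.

79857569

[0] 10 ≡ 2^(2 + 1) + 2 (base 2). Lift 3: 84. −1: 83.
[1] 83 ≡ 3^(3 + 1) + 2 (base 3). Lift 4: 1026. −1: 1025.
[2] 1025 ≡ 4^(4 + 1) + 1 (base 4). Lift 5: 15626. −1: 15625.
[3] 15625 ≡ 5^(5 + 1) (base 5). Lift 6: 279936. −1: 279935.
[4] 279935 ≡ 5·6^6 + 5·6^5 + 5·6^4 + 5·6^3 + 5·6^2 + 5·6 + 5 (base 6). Lift 7: 4215755. −1: 4215754.
[5] 4215754 ≡ 5·7^7 + 5·7^5 + 5·7^4 + 5·7^3 + 5·7^2 + 5·7 + 4 (base 7). Lift 8: 84073324. −1: 84073323.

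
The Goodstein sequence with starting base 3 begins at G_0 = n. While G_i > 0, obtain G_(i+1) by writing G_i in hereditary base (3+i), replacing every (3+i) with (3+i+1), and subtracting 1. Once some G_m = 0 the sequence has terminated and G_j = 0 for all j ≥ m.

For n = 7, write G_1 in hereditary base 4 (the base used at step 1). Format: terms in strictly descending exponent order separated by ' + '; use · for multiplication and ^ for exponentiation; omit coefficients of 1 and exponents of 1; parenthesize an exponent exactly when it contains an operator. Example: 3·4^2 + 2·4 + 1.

7 —HB3→ 2·3 + 1 —bump→ 2·4 + 1 = 9 —(−1)→ 8
8 —HB4→ 2·4 —bump→ 2·5 = 10 —(−1)→ 9

2·4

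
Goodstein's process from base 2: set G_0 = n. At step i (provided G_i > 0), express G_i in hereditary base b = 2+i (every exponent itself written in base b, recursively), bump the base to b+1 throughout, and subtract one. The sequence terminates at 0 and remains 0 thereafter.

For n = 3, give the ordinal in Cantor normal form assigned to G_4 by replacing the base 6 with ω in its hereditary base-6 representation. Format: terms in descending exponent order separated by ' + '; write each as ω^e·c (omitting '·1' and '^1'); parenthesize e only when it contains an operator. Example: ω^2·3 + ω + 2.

step 0: 3 = 2 + 1; sub 3 for 2: 3 + 1; = 4; G_1 = 4−1 = 3
step 1: 3 = 3; sub 4 for 3: 4; = 4; G_2 = 4−1 = 3
step 2: 3 = 3; sub 5 for 4: 3; = 3; G_3 = 3−1 = 2
step 3: 2 = 2; sub 6 for 5: 2; = 2; G_4 = 2−1 = 1

1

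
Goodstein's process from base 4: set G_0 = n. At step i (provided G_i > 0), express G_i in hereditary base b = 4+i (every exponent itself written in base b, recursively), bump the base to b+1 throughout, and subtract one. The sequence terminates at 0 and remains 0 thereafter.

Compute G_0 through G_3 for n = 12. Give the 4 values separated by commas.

G_0=12  [base 4] 3·4  →[4↦5]→  3·5 = 15  −1 ⇒ G_1=14
G_1=14  [base 5] 2·5 + 4  →[5↦6]→  2·6 + 4 = 16  −1 ⇒ G_2=15
G_2=15  [base 6] 2·6 + 3  →[6↦7]→  2·7 + 3 = 17  −1 ⇒ G_3=16

12, 14, 15, 16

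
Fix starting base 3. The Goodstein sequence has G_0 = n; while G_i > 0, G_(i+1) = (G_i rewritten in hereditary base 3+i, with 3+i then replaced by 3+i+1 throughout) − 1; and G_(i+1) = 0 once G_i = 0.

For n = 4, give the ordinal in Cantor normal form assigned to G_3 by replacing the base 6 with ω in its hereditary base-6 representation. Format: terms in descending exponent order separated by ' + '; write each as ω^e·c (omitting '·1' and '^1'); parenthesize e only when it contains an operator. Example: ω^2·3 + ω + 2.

base 3: 4 = 3 + 1; at 4: 4 + 1 = 5; next = 4
base 4: 4 = 4; at 5: 5 = 5; next = 4
base 5: 4 = 4; at 6: 4 = 4; next = 3
base 6: 3 = 3; at 7: 3 = 3; next = 2

3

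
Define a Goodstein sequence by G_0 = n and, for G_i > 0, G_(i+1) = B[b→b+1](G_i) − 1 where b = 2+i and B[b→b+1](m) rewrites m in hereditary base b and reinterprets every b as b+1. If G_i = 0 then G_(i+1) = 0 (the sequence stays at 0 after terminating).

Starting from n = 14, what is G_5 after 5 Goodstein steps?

5862840

base 2: 14 = 2^(2 + 1) + 2^2 + 2; at 3: 3^(3 + 1) + 3^3 + 3 = 111; next = 110
base 3: 110 = 3^(3 + 1) + 3^3 + 2; at 4: 4^(4 + 1) + 4^4 + 2 = 1282; next = 1281
base 4: 1281 = 4^(4 + 1) + 4^4 + 1; at 5: 5^(5 + 1) + 5^5 + 1 = 18751; next = 18750
base 5: 18750 = 5^(5 + 1) + 5^5; at 6: 6^(6 + 1) + 6^6 = 326592; next = 326591
base 6: 326591 = 6^(6 + 1) + 5·6^5 + 5·6^4 + 5·6^3 + 5·6^2 + 5·6 + 5; at 7: 7^(7 + 1) + 5·7^5 + 5·7^4 + 5·7^3 + 5·7^2 + 5·7 + 5 = 5862841; next = 5862840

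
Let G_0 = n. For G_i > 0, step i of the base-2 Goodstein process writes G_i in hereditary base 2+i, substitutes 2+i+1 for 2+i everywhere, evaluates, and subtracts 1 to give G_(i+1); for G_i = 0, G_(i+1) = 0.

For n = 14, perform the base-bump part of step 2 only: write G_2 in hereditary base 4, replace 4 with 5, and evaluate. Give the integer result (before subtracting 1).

G_0 = 14. HB_2(14) = 2^(2 + 1) + 2^2 + 2. Bump = 111. G_1 = 110.
G_1 = 110. HB_3(110) = 3^(3 + 1) + 3^3 + 2. Bump = 1282. G_2 = 1281.
G_2 = 1281. HB_4(1281) = 4^(4 + 1) + 4^4 + 1. Bump = 18751. G_3 = 18750.

18751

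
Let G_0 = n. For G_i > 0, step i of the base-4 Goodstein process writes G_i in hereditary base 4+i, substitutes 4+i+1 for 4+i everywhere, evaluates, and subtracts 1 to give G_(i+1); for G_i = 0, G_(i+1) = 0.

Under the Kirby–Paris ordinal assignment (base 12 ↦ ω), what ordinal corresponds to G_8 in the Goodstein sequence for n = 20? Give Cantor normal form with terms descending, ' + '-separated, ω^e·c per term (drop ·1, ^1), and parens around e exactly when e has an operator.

ω·9 + 7

20 —HB4→ 4^2 + 4 —bump→ 5^2 + 5 = 30 —(−1)→ 29
29 —HB5→ 5^2 + 4 —bump→ 6^2 + 4 = 40 —(−1)→ 39
39 —HB6→ 6^2 + 3 —bump→ 7^2 + 3 = 52 —(−1)→ 51
51 —HB7→ 7^2 + 2 —bump→ 8^2 + 2 = 66 —(−1)→ 65
65 —HB8→ 8^2 + 1 —bump→ 9^2 + 1 = 82 —(−1)→ 81
81 —HB9→ 9^2 —bump→ 10^2 = 100 —(−1)→ 99
99 —HB10→ 9·10 + 9 —bump→ 9·11 + 9 = 108 —(−1)→ 107
107 —HB11→ 9·11 + 8 —bump→ 9·12 + 8 = 116 —(−1)→ 115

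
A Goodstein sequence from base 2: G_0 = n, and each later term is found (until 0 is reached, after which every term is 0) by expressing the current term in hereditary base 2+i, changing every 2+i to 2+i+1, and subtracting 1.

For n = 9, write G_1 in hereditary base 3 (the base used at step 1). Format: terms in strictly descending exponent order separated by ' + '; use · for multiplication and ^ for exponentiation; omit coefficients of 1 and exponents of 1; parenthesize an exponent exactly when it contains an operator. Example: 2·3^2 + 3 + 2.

3^(3 + 1)

step 0: 9 = 2^(2 + 1) + 1; sub 3 for 2: 3^(3 + 1) + 1; = 82; G_1 = 82−1 = 81
step 1: 81 = 3^(3 + 1); sub 4 for 3: 4^(4 + 1); = 1024; G_2 = 1024−1 = 1023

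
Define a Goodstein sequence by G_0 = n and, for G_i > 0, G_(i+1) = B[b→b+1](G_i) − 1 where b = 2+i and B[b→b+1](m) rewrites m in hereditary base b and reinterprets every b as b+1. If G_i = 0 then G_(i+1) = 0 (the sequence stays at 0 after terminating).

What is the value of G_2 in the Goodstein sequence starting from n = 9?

G_0=9  [base 2] 2^(2 + 1) + 1  →[2↦3]→  3^(3 + 1) + 1 = 82  −1 ⇒ G_1=81
G_1=81  [base 3] 3^(3 + 1)  →[3↦4]→  4^(4 + 1) = 1024  −1 ⇒ G_2=1023

1023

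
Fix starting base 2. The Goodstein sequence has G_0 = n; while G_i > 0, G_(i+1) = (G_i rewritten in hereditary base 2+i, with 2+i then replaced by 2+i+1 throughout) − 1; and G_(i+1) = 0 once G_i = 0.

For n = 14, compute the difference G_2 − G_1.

(0) 14|_2 = 2^(2 + 1) + 2^2 + 2 ↦ 3^(3 + 1) + 3^3 + 3|_3 = 111 ⇒ 110
(1) 110|_3 = 3^(3 + 1) + 3^3 + 2 ↦ 4^(4 + 1) + 4^4 + 2|_4 = 1282 ⇒ 1281

1171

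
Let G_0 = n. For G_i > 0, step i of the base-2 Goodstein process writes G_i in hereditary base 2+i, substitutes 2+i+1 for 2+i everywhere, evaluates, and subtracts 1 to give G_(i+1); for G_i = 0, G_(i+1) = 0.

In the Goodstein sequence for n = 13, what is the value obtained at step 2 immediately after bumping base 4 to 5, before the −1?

13 —HB2→ 2^(2 + 1) + 2^2 + 1 —bump→ 3^(3 + 1) + 3^3 + 1 = 109 —(−1)→ 108
108 —HB3→ 3^(3 + 1) + 3^3 —bump→ 4^(4 + 1) + 4^4 = 1280 —(−1)→ 1279
1279 —HB4→ 4^(4 + 1) + 3·4^3 + 3·4^2 + 3·4 + 3 —bump→ 5^(5 + 1) + 3·5^3 + 3·5^2 + 3·5 + 3 = 16093 —(−1)→ 16092

16093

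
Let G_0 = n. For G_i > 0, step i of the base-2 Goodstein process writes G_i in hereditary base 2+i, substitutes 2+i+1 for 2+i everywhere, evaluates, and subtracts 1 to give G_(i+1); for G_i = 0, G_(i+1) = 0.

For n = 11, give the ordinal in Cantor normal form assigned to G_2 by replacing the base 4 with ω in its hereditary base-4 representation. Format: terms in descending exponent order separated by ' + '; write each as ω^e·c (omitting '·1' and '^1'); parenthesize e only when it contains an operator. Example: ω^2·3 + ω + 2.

G_0 = 11. HB_2(11) = 2^(2 + 1) + 2 + 1. Bump = 85. G_1 = 84.
G_1 = 84. HB_3(84) = 3^(3 + 1) + 3. Bump = 1028. G_2 = 1027.
G_2 = 1027. HB_4(1027) = 4^(4 + 1) + 3. Bump = 15628. G_3 = 15627.

ω^(ω + 1) + 3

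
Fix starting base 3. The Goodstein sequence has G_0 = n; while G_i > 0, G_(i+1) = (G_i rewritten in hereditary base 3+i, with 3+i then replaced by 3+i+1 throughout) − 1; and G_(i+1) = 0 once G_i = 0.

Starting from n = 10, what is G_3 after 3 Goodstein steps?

27

(0) 10|_3 = 3^2 + 1 ↦ 4^2 + 1|_4 = 17 ⇒ 16
(1) 16|_4 = 4^2 ↦ 5^2|_5 = 25 ⇒ 24
(2) 24|_5 = 4·5 + 4 ↦ 4·6 + 4|_6 = 28 ⇒ 27
(3) 27|_6 = 4·6 + 3 ↦ 4·7 + 3|_7 = 31 ⇒ 30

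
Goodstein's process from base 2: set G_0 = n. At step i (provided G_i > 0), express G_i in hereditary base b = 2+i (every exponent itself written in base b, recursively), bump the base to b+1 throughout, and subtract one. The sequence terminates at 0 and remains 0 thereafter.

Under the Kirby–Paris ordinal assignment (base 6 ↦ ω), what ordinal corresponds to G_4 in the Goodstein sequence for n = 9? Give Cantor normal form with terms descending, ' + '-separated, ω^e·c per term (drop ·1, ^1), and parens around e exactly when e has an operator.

9 —HB2→ 2^(2 + 1) + 1 —bump→ 3^(3 + 1) + 1 = 82 —(−1)→ 81
81 —HB3→ 3^(3 + 1) —bump→ 4^(4 + 1) = 1024 —(−1)→ 1023
1023 —HB4→ 3·4^4 + 3·4^3 + 3·4^2 + 3·4 + 3 —bump→ 3·5^5 + 3·5^3 + 3·5^2 + 3·5 + 3 = 9843 —(−1)→ 9842
9842 —HB5→ 3·5^5 + 3·5^3 + 3·5^2 + 3·5 + 2 —bump→ 3·6^6 + 3·6^3 + 3·6^2 + 3·6 + 2 = 140744 —(−1)→ 140743

ω^ω·3 + ω^3·3 + ω^2·3 + ω·3 + 1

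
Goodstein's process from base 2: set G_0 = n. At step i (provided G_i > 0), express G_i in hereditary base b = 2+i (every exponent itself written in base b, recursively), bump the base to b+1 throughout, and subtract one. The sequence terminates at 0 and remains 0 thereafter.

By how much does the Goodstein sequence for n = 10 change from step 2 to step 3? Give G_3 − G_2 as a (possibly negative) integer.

i=0: 10 = 2^(2 + 1) + 2 (b=2); 2→3: 3^(3 + 1) + 3 = 84; 84−1 = 83
i=1: 83 = 3^(3 + 1) + 2 (b=3); 3→4: 4^(4 + 1) + 2 = 1026; 1026−1 = 1025
i=2: 1025 = 4^(4 + 1) + 1 (b=4); 4→5: 5^(5 + 1) + 1 = 15626; 15626−1 = 15625

14600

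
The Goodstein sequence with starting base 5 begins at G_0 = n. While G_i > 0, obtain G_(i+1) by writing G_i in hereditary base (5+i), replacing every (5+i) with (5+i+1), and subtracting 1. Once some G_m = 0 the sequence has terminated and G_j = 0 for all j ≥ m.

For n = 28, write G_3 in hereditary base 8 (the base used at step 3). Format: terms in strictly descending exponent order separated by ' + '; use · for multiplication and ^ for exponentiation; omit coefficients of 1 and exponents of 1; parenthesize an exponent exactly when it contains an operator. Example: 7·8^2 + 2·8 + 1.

8^2

i=0: 28 = 5^2 + 3 (b=5); 5→6: 6^2 + 3 = 39; 39−1 = 38
i=1: 38 = 6^2 + 2 (b=6); 6→7: 7^2 + 2 = 51; 51−1 = 50
i=2: 50 = 7^2 + 1 (b=7); 7→8: 8^2 + 1 = 65; 65−1 = 64
i=3: 64 = 8^2 (b=8); 8→9: 9^2 = 81; 81−1 = 80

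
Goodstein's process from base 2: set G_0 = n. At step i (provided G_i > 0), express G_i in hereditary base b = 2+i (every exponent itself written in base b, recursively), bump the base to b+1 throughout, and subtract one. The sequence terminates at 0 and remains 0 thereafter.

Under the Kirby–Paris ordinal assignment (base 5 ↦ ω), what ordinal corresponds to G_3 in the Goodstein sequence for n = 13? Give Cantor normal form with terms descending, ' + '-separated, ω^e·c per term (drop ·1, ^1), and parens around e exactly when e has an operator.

ω^(ω + 1) + ω^3·3 + ω^2·3 + ω·3 + 2

G_0 = 13. HB_2(13) = 2^(2 + 1) + 2^2 + 1. Bump = 109. G_1 = 108.
G_1 = 108. HB_3(108) = 3^(3 + 1) + 3^3. Bump = 1280. G_2 = 1279.
G_2 = 1279. HB_4(1279) = 4^(4 + 1) + 3·4^3 + 3·4^2 + 3·4 + 3. Bump = 16093. G_3 = 16092.
G_3 = 16092. HB_5(16092) = 5^(5 + 1) + 3·5^3 + 3·5^2 + 3·5 + 2. Bump = 280712. G_4 = 280711.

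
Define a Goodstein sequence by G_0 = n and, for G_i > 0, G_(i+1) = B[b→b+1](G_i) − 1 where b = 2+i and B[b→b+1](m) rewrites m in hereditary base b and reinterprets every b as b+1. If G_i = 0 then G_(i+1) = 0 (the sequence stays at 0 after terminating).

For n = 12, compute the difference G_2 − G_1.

step 0: 12 = 2^(2 + 1) + 2^2; sub 3 for 2: 3^(3 + 1) + 3^3; = 108; G_1 = 108−1 = 107
step 1: 107 = 3^(3 + 1) + 2·3^2 + 2·3 + 2; sub 4 for 3: 4^(4 + 1) + 2·4^2 + 2·4 + 2; = 1066; G_2 = 1066−1 = 1065

958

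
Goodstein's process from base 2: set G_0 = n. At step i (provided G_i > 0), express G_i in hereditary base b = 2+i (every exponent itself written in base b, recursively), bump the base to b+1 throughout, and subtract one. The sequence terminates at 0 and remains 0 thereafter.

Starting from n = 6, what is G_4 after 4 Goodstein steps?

[0] 6 ≡ 2^2 + 2 (base 2). Lift 3: 30. −1: 29.
[1] 29 ≡ 3^3 + 2 (base 3). Lift 4: 258. −1: 257.
[2] 257 ≡ 4^4 + 1 (base 4). Lift 5: 3126. −1: 3125.
[3] 3125 ≡ 5^5 (base 5). Lift 6: 46656. −1: 46655.

46655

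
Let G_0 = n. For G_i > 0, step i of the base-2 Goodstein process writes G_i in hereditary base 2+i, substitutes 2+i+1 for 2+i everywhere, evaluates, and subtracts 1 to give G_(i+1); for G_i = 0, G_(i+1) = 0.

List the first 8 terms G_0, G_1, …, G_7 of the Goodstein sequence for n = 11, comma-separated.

[0] 11 ≡ 2^(2 + 1) + 2 + 1 (base 2). Lift 3: 85. −1: 84.
[1] 84 ≡ 3^(3 + 1) + 3 (base 3). Lift 4: 1028. −1: 1027.
[2] 1027 ≡ 4^(4 + 1) + 3 (base 4). Lift 5: 15628. −1: 15627.
[3] 15627 ≡ 5^(5 + 1) + 2 (base 5). Lift 6: 279938. −1: 279937.
[4] 279937 ≡ 6^(6 + 1) + 1 (base 6). Lift 7: 5764802. −1: 5764801.
[5] 5764801 ≡ 7^(7 + 1) (base 7). Lift 8: 134217728. −1: 134217727.
[6] 134217727 ≡ 7·8^8 + 7·8^7 + 7·8^6 + 7·8^5 + 7·8^4 + 7·8^3 + 7·8^2 + 7·8 + 7 (base 8). Lift 9: 2749609303. −1: 2749609302.

11, 84, 1027, 15627, 279937, 5764801, 134217727, 2749609302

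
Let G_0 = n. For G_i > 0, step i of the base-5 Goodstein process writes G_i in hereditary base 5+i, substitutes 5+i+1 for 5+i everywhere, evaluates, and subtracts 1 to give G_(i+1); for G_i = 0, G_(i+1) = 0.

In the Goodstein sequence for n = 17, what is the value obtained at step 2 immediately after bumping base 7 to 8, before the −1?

24

step 0: 17 = 3·5 + 2; sub 6 for 5: 3·6 + 2; = 20; G_1 = 20−1 = 19
step 1: 19 = 3·6 + 1; sub 7 for 6: 3·7 + 1; = 22; G_2 = 22−1 = 21
step 2: 21 = 3·7; sub 8 for 7: 3·8; = 24; G_3 = 24−1 = 23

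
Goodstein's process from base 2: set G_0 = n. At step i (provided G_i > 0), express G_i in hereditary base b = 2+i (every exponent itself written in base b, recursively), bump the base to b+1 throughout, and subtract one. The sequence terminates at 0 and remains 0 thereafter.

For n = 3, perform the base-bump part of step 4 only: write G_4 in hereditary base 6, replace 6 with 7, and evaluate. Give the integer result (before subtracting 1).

i=0: 3 = 2 + 1 (b=2); 2→3: 3 + 1 = 4; 4−1 = 3
i=1: 3 = 3 (b=3); 3→4: 4 = 4; 4−1 = 3
i=2: 3 = 3 (b=4); 4→5: 3 = 3; 3−1 = 2
i=3: 2 = 2 (b=5); 5→6: 2 = 2; 2−1 = 1
i=4: 1 = 1 (b=6); 6→7: 1 = 1; 1−1 = 0

1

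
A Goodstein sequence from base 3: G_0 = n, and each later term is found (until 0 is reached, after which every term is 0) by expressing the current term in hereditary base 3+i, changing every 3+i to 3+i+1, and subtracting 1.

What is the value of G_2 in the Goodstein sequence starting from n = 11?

25

(0) 11|_3 = 3^2 + 2 ↦ 4^2 + 2|_4 = 18 ⇒ 17
(1) 17|_4 = 4^2 + 1 ↦ 5^2 + 1|_5 = 26 ⇒ 25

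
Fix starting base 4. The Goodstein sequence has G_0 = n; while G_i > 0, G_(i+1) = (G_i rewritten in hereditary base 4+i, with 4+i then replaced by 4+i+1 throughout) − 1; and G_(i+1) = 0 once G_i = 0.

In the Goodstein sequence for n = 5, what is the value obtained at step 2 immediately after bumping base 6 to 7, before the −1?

5

step 0: 5 = 4 + 1; sub 5 for 4: 5 + 1; = 6; G_1 = 6−1 = 5
step 1: 5 = 5; sub 6 for 5: 6; = 6; G_2 = 6−1 = 5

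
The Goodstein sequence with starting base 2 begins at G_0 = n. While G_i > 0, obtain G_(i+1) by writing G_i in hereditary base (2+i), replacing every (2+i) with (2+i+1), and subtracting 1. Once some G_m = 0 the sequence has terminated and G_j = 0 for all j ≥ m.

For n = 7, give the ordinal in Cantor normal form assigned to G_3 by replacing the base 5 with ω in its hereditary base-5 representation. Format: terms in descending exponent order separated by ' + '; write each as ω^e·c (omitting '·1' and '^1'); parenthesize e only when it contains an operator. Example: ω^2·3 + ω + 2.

ω^ω + 2

G_0 = 7. HB_2(7) = 2^2 + 2 + 1. Bump = 31. G_1 = 30.
G_1 = 30. HB_3(30) = 3^3 + 3. Bump = 260. G_2 = 259.
G_2 = 259. HB_4(259) = 4^4 + 3. Bump = 3128. G_3 = 3127.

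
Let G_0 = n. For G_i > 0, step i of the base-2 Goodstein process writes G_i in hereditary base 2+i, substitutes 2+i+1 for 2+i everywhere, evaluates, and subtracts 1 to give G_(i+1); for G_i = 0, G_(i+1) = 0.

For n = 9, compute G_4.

140743

G_0=9  [base 2] 2^(2 + 1) + 1  →[2↦3]→  3^(3 + 1) + 1 = 82  −1 ⇒ G_1=81
G_1=81  [base 3] 3^(3 + 1)  →[3↦4]→  4^(4 + 1) = 1024  −1 ⇒ G_2=1023
G_2=1023  [base 4] 3·4^4 + 3·4^3 + 3·4^2 + 3·4 + 3  →[4↦5]→  3·5^5 + 3·5^3 + 3·5^2 + 3·5 + 3 = 9843  −1 ⇒ G_3=9842
G_3=9842  [base 5] 3·5^5 + 3·5^3 + 3·5^2 + 3·5 + 2  →[5↦6]→  3·6^6 + 3·6^3 + 3·6^2 + 3·6 + 2 = 140744  −1 ⇒ G_4=140743
G_4=140743  [base 6] 3·6^6 + 3·6^3 + 3·6^2 + 3·6 + 1  →[6↦7]→  3·7^7 + 3·7^3 + 3·7^2 + 3·7 + 1 = 2471827  −1 ⇒ G_5=2471826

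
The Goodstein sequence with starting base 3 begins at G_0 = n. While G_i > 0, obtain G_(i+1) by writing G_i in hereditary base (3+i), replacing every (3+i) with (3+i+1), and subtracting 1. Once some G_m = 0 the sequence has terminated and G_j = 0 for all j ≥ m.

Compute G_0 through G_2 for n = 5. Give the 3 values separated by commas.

5, 5, 5

[0] 5 ≡ 3 + 2 (base 3). Lift 4: 6. −1: 5.
[1] 5 ≡ 4 + 1 (base 4). Lift 5: 6. −1: 5.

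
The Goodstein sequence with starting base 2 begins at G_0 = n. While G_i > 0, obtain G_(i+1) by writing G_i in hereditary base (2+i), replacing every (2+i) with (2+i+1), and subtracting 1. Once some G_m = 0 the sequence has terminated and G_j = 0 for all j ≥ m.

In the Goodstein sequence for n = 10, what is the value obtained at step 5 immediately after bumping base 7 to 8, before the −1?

G_0 = 10. HB_2(10) = 2^(2 + 1) + 2. Bump = 84. G_1 = 83.
G_1 = 83. HB_3(83) = 3^(3 + 1) + 2. Bump = 1026. G_2 = 1025.
G_2 = 1025. HB_4(1025) = 4^(4 + 1) + 1. Bump = 15626. G_3 = 15625.
G_3 = 15625. HB_5(15625) = 5^(5 + 1). Bump = 279936. G_4 = 279935.
G_4 = 279935. HB_6(279935) = 5·6^6 + 5·6^5 + 5·6^4 + 5·6^3 + 5·6^2 + 5·6 + 5. Bump = 4215755. G_5 = 4215754.
G_5 = 4215754. HB_7(4215754) = 5·7^7 + 5·7^5 + 5·7^4 + 5·7^3 + 5·7^2 + 5·7 + 4. Bump = 84073324. G_6 = 84073323.

84073324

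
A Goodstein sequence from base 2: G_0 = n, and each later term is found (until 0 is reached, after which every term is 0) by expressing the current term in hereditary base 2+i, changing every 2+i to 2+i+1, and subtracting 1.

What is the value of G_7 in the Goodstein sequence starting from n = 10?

G_0 = 10. HB_2(10) = 2^(2 + 1) + 2. Bump = 84. G_1 = 83.
G_1 = 83. HB_3(83) = 3^(3 + 1) + 2. Bump = 1026. G_2 = 1025.
G_2 = 1025. HB_4(1025) = 4^(4 + 1) + 1. Bump = 15626. G_3 = 15625.
G_3 = 15625. HB_5(15625) = 5^(5 + 1). Bump = 279936. G_4 = 279935.
G_4 = 279935. HB_6(279935) = 5·6^6 + 5·6^5 + 5·6^4 + 5·6^3 + 5·6^2 + 5·6 + 5. Bump = 4215755. G_5 = 4215754.
G_5 = 4215754. HB_7(4215754) = 5·7^7 + 5·7^5 + 5·7^4 + 5·7^3 + 5·7^2 + 5·7 + 4. Bump = 84073324. G_6 = 84073323.
G_6 = 84073323. HB_8(84073323) = 5·8^8 + 5·8^5 + 5·8^4 + 5·8^3 + 5·8^2 + 5·8 + 3. Bump = 1937434593. G_7 = 1937434592.
G_7 = 1937434592. HB_9(1937434592) = 5·9^9 + 5·9^5 + 5·9^4 + 5·9^3 + 5·9^2 + 5·9 + 2. Bump = 50000555552. G_8 = 50000555551.

1937434592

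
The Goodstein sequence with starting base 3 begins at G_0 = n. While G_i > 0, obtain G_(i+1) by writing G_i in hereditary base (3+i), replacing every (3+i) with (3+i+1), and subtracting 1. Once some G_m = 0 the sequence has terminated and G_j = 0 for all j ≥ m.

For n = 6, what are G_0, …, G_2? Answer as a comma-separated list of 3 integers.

i=0: 6 = 2·3 (b=3); 3→4: 2·4 = 8; 8−1 = 7
i=1: 7 = 4 + 3 (b=4); 4→5: 5 + 3 = 8; 8−1 = 7

6, 7, 7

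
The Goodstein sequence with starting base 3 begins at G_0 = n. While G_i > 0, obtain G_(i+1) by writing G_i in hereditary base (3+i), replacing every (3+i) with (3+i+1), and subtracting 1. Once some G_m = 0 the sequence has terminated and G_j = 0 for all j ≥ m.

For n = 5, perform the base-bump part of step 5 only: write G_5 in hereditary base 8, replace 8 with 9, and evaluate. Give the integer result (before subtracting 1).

3

i=0: 5 = 3 + 2 (b=3); 3→4: 4 + 2 = 6; 6−1 = 5
i=1: 5 = 4 + 1 (b=4); 4→5: 5 + 1 = 6; 6−1 = 5
i=2: 5 = 5 (b=5); 5→6: 6 = 6; 6−1 = 5
i=3: 5 = 5 (b=6); 6→7: 5 = 5; 5−1 = 4
i=4: 4 = 4 (b=7); 7→8: 4 = 4; 4−1 = 3
i=5: 3 = 3 (b=8); 8→9: 3 = 3; 3−1 = 2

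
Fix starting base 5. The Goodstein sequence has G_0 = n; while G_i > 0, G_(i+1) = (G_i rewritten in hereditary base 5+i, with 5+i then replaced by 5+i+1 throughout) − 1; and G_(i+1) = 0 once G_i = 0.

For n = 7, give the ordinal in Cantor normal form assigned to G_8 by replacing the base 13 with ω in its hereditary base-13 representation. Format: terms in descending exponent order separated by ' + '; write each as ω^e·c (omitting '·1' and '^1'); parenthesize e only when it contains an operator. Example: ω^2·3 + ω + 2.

2

G_0=7  [base 5] 5 + 2  →[5↦6]→  6 + 2 = 8  −1 ⇒ G_1=7
G_1=7  [base 6] 6 + 1  →[6↦7]→  7 + 1 = 8  −1 ⇒ G_2=7
G_2=7  [base 7] 7  →[7↦8]→  8 = 8  −1 ⇒ G_3=7
G_3=7  [base 8] 7  →[8↦9]→  7 = 7  −1 ⇒ G_4=6
G_4=6  [base 9] 6  →[9↦10]→  6 = 6  −1 ⇒ G_5=5
G_5=5  [base 10] 5  →[10↦11]→  5 = 5  −1 ⇒ G_6=4
G_6=4  [base 11] 4  →[11↦12]→  4 = 4  −1 ⇒ G_7=3
G_7=3  [base 12] 3  →[12↦13]→  3 = 3  −1 ⇒ G_8=2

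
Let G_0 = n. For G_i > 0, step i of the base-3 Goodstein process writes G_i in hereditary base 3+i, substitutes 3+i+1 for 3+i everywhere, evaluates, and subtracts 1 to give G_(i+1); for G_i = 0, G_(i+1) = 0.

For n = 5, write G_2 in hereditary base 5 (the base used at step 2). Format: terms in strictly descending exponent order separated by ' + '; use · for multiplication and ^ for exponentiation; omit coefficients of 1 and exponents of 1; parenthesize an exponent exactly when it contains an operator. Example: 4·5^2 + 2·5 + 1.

base 3: 5 = 3 + 2; at 4: 4 + 2 = 6; next = 5
base 4: 5 = 4 + 1; at 5: 5 + 1 = 6; next = 5
base 5: 5 = 5; at 6: 6 = 6; next = 5

5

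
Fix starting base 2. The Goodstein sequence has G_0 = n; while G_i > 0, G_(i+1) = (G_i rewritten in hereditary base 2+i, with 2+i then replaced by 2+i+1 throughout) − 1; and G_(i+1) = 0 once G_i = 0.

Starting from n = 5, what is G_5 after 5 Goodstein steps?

G_0 = 5. HB_2(5) = 2^2 + 1. Bump = 28. G_1 = 27.
G_1 = 27. HB_3(27) = 3^3. Bump = 256. G_2 = 255.
G_2 = 255. HB_4(255) = 3·4^3 + 3·4^2 + 3·4 + 3. Bump = 468. G_3 = 467.
G_3 = 467. HB_5(467) = 3·5^3 + 3·5^2 + 3·5 + 2. Bump = 776. G_4 = 775.
G_4 = 775. HB_6(775) = 3·6^3 + 3·6^2 + 3·6 + 1. Bump = 1198. G_5 = 1197.
G_5 = 1197. HB_7(1197) = 3·7^3 + 3·7^2 + 3·7. Bump = 1752. G_6 = 1751.

1197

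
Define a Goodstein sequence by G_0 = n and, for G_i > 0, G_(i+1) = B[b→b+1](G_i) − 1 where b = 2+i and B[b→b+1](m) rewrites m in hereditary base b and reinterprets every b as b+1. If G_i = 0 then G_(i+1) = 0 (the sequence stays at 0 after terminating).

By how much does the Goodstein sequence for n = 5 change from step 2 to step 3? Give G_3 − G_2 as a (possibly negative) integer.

212

(0) 5|_2 = 2^2 + 1 ↦ 3^3 + 1|_3 = 28 ⇒ 27
(1) 27|_3 = 3^3 ↦ 4^4|_4 = 256 ⇒ 255
(2) 255|_4 = 3·4^3 + 3·4^2 + 3·4 + 3 ↦ 3·5^3 + 3·5^2 + 3·5 + 3|_5 = 468 ⇒ 467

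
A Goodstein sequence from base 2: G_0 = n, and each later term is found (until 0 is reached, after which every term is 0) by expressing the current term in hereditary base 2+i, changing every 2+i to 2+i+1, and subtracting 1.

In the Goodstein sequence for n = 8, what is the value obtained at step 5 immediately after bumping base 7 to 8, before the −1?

33554572

step 0: 8 = 2^(2 + 1); sub 3 for 2: 3^(3 + 1); = 81; G_1 = 81−1 = 80
step 1: 80 = 2·3^3 + 2·3^2 + 2·3 + 2; sub 4 for 3: 2·4^4 + 2·4^2 + 2·4 + 2; = 554; G_2 = 554−1 = 553
step 2: 553 = 2·4^4 + 2·4^2 + 2·4 + 1; sub 5 for 4: 2·5^5 + 2·5^2 + 2·5 + 1; = 6311; G_3 = 6311−1 = 6310
step 3: 6310 = 2·5^5 + 2·5^2 + 2·5; sub 6 for 5: 2·6^6 + 2·6^2 + 2·6; = 93396; G_4 = 93396−1 = 93395
step 4: 93395 = 2·6^6 + 2·6^2 + 6 + 5; sub 7 for 6: 2·7^7 + 2·7^2 + 7 + 5; = 1647196; G_5 = 1647196−1 = 1647195
step 5: 1647195 = 2·7^7 + 2·7^2 + 7 + 4; sub 8 for 7: 2·8^8 + 2·8^2 + 8 + 4; = 33554572; G_6 = 33554572−1 = 33554571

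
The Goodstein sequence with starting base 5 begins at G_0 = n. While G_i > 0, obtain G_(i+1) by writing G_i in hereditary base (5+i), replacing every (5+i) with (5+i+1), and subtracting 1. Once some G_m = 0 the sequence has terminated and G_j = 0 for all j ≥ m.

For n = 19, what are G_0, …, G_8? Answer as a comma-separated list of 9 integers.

19, 21, 23, 25, 27, 29, 30, 31, 32

G_0 = 19. HB_5(19) = 3·5 + 4. Bump = 22. G_1 = 21.
G_1 = 21. HB_6(21) = 3·6 + 3. Bump = 24. G_2 = 23.
G_2 = 23. HB_7(23) = 3·7 + 2. Bump = 26. G_3 = 25.
G_3 = 25. HB_8(25) = 3·8 + 1. Bump = 28. G_4 = 27.
G_4 = 27. HB_9(27) = 3·9. Bump = 30. G_5 = 29.
G_5 = 29. HB_10(29) = 2·10 + 9. Bump = 31. G_6 = 30.
G_6 = 30. HB_11(30) = 2·11 + 8. Bump = 32. G_7 = 31.
G_7 = 31. HB_12(31) = 2·12 + 7. Bump = 33. G_8 = 32.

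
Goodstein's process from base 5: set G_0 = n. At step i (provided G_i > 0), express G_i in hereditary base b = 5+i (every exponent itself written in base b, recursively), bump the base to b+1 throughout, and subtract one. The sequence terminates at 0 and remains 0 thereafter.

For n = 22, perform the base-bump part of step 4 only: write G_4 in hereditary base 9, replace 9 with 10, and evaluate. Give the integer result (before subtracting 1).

base 5: 22 = 4·5 + 2; at 6: 4·6 + 2 = 26; next = 25
base 6: 25 = 4·6 + 1; at 7: 4·7 + 1 = 29; next = 28
base 7: 28 = 4·7; at 8: 4·8 = 32; next = 31
base 8: 31 = 3·8 + 7; at 9: 3·9 + 7 = 34; next = 33

36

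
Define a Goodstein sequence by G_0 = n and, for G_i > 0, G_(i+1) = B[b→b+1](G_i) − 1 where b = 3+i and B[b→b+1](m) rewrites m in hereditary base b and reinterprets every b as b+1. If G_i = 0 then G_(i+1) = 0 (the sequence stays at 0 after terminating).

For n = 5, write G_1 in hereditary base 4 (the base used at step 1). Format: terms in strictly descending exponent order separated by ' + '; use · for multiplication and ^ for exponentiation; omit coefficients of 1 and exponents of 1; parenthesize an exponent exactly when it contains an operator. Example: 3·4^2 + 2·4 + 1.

4 + 1

[0] 5 ≡ 3 + 2 (base 3). Lift 4: 6. −1: 5.
[1] 5 ≡ 4 + 1 (base 4). Lift 5: 6. −1: 5.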